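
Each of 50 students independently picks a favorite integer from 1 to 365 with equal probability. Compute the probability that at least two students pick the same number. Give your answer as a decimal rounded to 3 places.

It's easier to compute the probability that all 50 are distinct.
P(all distinct) = 365/365 · 364/365 · ··· · 316/365 ≈ 0.030.
So the probability of at least one match is 1 − 0.030 = 0.970.

0.970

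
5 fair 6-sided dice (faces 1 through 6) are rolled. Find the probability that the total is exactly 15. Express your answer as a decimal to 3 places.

There are 6^5 = 7776 equally likely outcomes.
The number of ordered 5-tuples from {1,…,6} summing to 15 is 651.
P(sum = 15) = 651/7776 = 217/2592 ≈ 0.084.

0.084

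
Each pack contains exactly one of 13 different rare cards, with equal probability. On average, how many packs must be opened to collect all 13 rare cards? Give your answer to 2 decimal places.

41.34

After i distinct types are collected, each trial gives a new one with probability (13−i)/13, so the expected wait for the next new type is 13/(13−i).
E = 13/13 + 13/12 + 13/11 + 13/10 + 13/9 + 13/8 + 13/7 + 13/6 + 13/5 + 13/4 + 13/3 + 13/2 + 13/1 = 1145993/27720 ≈ 41.34.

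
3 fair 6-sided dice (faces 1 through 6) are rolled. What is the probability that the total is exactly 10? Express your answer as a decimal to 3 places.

There are 6^3 = 216 equally likely outcomes.
The number of ordered 3-tuples from {1,…,6} summing to 10 is 27.
P(sum = 10) = 27/216 = 1/8 ≈ 0.125.

0.125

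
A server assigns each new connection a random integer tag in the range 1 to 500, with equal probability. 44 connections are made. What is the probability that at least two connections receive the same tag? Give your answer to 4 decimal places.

It's easier to compute the probability that all 44 are distinct.
P(all distinct) = 500/500 · 499/500 · ··· · 457/500 ≈ 0.1424.
So the probability of at least one match is 1 − 0.1424 = 0.8576.

0.8576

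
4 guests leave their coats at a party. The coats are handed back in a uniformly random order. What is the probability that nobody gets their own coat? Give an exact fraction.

3/8

This is the derangement probability: permutations of 4 with no fixed point.
D(4) = 4! · (1 − 1/1! + 1/2! − ··· + (−1)^4/4!) = 9.
P = 9/24 = 3/8.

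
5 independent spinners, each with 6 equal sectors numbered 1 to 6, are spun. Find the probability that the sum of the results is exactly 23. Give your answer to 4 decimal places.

0.0392

There are 6^5 = 7776 equally likely outcomes.
The number of ordered 5-tuples from {1,…,6} summing to 23 is 305.
P(sum = 23) = 305/7776 ≈ 0.0392.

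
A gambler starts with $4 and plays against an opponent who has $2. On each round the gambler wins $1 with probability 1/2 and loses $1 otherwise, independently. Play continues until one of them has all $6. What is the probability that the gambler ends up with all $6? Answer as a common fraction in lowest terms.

2/3

With a fair step, P(i) = ½P(i−1) + ½P(i+1) with P(0)=0, P(6)=1 has the linear solution P(i) = i/6.
P(4) = 4/6 = 2/3.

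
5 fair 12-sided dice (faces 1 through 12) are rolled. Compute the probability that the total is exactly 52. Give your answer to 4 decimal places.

There are 12^5 = 248832 equally likely outcomes.
The number of ordered 5-tuples from {1,…,12} summing to 52 is 495.
P(sum = 52) = 495/248832 = 55/27648 ≈ 0.0020.

0.0020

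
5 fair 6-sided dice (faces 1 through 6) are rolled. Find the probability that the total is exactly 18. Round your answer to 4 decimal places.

0.1003

There are 6^5 = 7776 equally likely outcomes.
The number of ordered 5-tuples from {1,…,6} summing to 18 is 780.
P(sum = 18) = 780/7776 = 65/648 ≈ 0.1003.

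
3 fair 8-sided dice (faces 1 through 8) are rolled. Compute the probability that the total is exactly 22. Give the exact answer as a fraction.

3/256

There are 8^3 = 512 equally likely outcomes.
The number of ordered 3-tuples from {1,…,8} summing to 22 is 6.
P(sum = 22) = 6/512 = 3/256.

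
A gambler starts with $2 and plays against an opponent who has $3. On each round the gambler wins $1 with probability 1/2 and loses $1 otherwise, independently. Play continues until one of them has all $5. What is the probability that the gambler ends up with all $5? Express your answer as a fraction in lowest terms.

With a fair step, P(i) = ½P(i−1) + ½P(i+1) with P(0)=0, P(5)=1 has the linear solution P(i) = i/5.
P(2) = 2/5.

2/5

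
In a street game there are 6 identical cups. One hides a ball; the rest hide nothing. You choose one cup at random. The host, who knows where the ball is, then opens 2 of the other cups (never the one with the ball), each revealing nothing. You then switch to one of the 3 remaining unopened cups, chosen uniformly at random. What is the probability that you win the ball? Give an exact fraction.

5/18

Your original cup holds the ball with probability 1/6, so the other 5 collectively hold it with probability 5/6.
The host can always find 2 empty cups to open, so the reveals don't change that 5/6; it is now spread over the 3 remaining unopened cups.
P(win by switching) = (5/6) · (1/3) = 5/18.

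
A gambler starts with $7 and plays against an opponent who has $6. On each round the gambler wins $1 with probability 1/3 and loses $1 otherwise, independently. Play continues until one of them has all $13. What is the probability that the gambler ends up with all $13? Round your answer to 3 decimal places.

0.016

Let r = q/p = (2/3)/(1/3) = 2. The recurrence P(i) = p·P(i+1) + q·P(i−1) with P(0)=0, P(13)=1 gives P(i) = (1 − r^i)/(1 − r^13).
P(7) = (1 − (2)^7) / (1 − (2)^13) = 127/8191 ≈ 0.016.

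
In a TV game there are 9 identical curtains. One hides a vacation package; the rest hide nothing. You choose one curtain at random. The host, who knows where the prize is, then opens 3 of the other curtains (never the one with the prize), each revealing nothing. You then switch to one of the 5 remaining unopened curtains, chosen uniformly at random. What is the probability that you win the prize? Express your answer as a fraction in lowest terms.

Your original curtain holds the prize with probability 1/9, so the other 8 collectively hold it with probability 8/9.
The host can always find 3 empty curtains to open, so the reveals don't change that 8/9; it is now spread over the 5 remaining unopened curtains.
P(win by switching) = (8/9) · (1/5) = 8/45.

8/45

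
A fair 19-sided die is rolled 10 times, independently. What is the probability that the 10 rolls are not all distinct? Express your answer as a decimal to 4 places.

P(all 10 different) = 19/19 · 18/19 · ··· · 10/19 ≈ 0.0547.
P(at least two equal) = 1 − 0.0547 = 0.9453.

0.9453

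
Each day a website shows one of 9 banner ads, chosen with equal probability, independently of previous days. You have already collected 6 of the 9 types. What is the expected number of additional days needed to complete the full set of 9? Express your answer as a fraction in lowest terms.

33/2

Starting from 6 distinct types, each trial gives a new one with probability (9−i)/9 when i types are held, so the wait for the next new type is 9/(9−i).
E = 9/3 + 9/2 + 9/1 = 33/2.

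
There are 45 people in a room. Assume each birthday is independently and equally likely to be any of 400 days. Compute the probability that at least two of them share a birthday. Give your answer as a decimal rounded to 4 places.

It's easier to compute the probability that all 45 are distinct.
P(all distinct) = 400/400 · 399/400 · ··· · 356/400 ≈ 0.0764.
So the probability of at least one match is 1 − 0.0764 = 0.9236.

0.9236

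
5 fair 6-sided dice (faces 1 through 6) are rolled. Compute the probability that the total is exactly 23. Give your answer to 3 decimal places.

There are 6^5 = 7776 equally likely outcomes.
The number of ordered 5-tuples from {1,…,6} summing to 23 is 305.
P(sum = 23) = 305/7776 ≈ 0.039.

0.039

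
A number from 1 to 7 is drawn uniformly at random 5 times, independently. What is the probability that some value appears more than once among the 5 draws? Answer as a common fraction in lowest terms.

P(all 5 different) = 7/7 · 6/7 · ··· · 3/7 = 360/2401.
P(at least two equal) = 1 − 360/2401 = 2041/2401.

2041/2401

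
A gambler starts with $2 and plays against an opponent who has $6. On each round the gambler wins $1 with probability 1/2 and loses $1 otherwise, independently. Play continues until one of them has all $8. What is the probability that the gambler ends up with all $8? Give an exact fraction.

1/4

With a fair step, P(i) = ½P(i−1) + ½P(i+1) with P(0)=0, P(8)=1 has the linear solution P(i) = i/8.
P(2) = 2/8 = 1/4.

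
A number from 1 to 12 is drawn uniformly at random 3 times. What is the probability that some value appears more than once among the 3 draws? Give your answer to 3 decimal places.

P(all 3 different) = 12/12 · 11/12 · ··· · 10/12 ≈ 0.764.
P(at least two equal) = 1 − 0.764 = 0.236.

0.236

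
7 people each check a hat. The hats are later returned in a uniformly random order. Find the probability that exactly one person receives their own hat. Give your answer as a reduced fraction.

Choose which one is fixed: C(7,1) = 7 ways.
The remaining 6 must have no fixed point: D(6) = 265.
P = 7·265/5040 = 53/144.

53/144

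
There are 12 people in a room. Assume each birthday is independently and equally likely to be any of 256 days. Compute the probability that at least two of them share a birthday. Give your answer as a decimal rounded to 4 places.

0.2303

It's easier to compute the probability that all 12 are distinct.
P(all distinct) = 256/256 · 255/256 · ··· · 245/256 ≈ 0.7697.
So the probability of at least one match is 1 − 0.7697 = 0.2303.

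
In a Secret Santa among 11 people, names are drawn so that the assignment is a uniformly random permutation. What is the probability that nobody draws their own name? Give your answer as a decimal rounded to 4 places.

0.3679

This is the derangement probability: permutations of 11 with no fixed point.
D(11) = 11! · (1 − 1/1! + 1/2! − ··· + (−1)^11/11!) = 14684570.
P = 14684570/39916800 = 1468457/3991680 ≈ 0.3679.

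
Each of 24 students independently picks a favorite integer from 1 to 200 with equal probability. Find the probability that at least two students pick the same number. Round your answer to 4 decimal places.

It's easier to compute the probability that all 24 are distinct.
P(all distinct) = 200/200 · 199/200 · ··· · 177/200 ≈ 0.2375.
So the probability of at least one match is 1 − 0.2375 = 0.7625.

0.7625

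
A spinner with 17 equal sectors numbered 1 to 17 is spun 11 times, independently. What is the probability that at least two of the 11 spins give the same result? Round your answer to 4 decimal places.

P(all 11 different) = 17/17 · 16/17 · ··· · 7/17 ≈ 0.0144.
P(at least two equal) = 1 − 0.0144 = 0.9856.

0.9856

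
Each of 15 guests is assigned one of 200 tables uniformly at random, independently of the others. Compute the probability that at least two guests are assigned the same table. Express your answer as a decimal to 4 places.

0.4162

It's easier to compute the probability that all 15 are distinct.
P(all distinct) = 200/200 · 199/200 · ··· · 186/200 ≈ 0.5838.
So the probability of at least one match is 1 − 0.5838 = 0.4162.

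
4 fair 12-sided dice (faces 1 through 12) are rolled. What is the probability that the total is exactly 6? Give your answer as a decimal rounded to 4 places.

0.0005

There are 12^4 = 20736 equally likely outcomes.
The number of ordered 4-tuples from {1,…,12} summing to 6 is 10.
P(sum = 6) = 10/20736 = 5/10368 ≈ 0.0005.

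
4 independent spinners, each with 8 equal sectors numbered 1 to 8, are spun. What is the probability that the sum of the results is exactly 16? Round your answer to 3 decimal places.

0.077

There are 8^4 = 4096 equally likely outcomes.
The number of ordered 4-tuples from {1,…,8} summing to 16 is 315.
P(sum = 16) = 315/4096 ≈ 0.077.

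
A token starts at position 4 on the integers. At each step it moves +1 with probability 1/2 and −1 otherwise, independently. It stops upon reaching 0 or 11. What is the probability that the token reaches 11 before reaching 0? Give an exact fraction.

4/11

With a fair step, P(i) = ½P(i−1) + ½P(i+1) with P(0)=0, P(11)=1 has the linear solution P(i) = i/11.
P(4) = 4/11.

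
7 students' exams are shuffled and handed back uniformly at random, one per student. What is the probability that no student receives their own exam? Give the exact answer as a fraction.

This is the derangement probability: permutations of 7 with no fixed point.
D(7) = 7! · (1 − 1/1! + 1/2! − ··· + (−1)^7/7!) = 1854.
P = 1854/5040 = 103/280.

103/280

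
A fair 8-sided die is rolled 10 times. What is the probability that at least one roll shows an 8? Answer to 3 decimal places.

P(no roll shows an 8) = (7/8)^10 ≈ 0.263.
P(at least one) = 1 − 0.263 = 0.737.

0.737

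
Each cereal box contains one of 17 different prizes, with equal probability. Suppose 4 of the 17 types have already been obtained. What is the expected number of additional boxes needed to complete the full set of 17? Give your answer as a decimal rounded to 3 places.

Starting from 4 distinct types, each trial gives a new one with probability (17−i)/17 when i types are held, so the wait for the next new type is 17/(17−i).
E = 17/13 + 17/12 + 17/11 + 17/10 + 17/9 + 17/8 + 17/7 + 17/6 + 17/5 + 17/4 + 17/3 + 17/2 + 17/1 = 19481881/360360 ≈ 54.062.

54.062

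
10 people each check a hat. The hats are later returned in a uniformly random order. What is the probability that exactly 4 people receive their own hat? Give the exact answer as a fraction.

53/3456

Choose which 4 of the 10 are fixed: C(10,4) = 210 ways.
The remaining 6 must have no fixed point: D(6) = 265.
P = 210·265/3628800 = 53/3456.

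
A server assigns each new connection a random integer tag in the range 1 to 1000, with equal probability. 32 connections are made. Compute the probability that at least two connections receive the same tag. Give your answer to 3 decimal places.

0.394

It's easier to compute the probability that all 32 are distinct.
P(all distinct) = 1000/1000 · 999/1000 · ··· · 969/1000 ≈ 0.606.
So the probability of at least one match is 1 − 0.606 = 0.394.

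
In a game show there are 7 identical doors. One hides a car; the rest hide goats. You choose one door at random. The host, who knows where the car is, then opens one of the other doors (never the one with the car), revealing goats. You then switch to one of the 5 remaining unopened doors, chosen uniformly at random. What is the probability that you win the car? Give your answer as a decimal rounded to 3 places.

Your original door holds the car with probability 1/7, so the other 6 collectively hold it with probability 6/7.
The host can always find an empty door to open, so this doesn't change that 6/7; it is now spread over the 5 remaining unopened doors.
P(win by switching) = (6/7) · (1/5) = 6/35 ≈ 0.171.

0.171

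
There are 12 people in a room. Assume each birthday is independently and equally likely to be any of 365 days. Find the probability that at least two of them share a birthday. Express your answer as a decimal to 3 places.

It's easier to compute the probability that all 12 are distinct.
P(all distinct) = 365/365 · 364/365 · ··· · 354/365 ≈ 0.833.
So the probability of at least one match is 1 − 0.833 = 0.167.

0.167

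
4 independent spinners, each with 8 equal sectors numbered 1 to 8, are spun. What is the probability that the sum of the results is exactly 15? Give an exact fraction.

There are 8^4 = 4096 equally likely outcomes.
The number of ordered 4-tuples from {1,…,8} summing to 15 is 284.
P(sum = 15) = 284/4096 = 71/1024.

71/1024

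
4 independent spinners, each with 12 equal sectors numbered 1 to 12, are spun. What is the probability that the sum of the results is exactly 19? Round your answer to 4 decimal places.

There are 12^4 = 20736 equally likely outcomes.
The number of ordered 4-tuples from {1,…,12} summing to 19 is 736.
P(sum = 19) = 736/20736 = 23/648 ≈ 0.0355.

0.0355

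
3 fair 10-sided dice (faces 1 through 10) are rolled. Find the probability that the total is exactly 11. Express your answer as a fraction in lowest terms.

There are 10^3 = 1000 equally likely outcomes.
The number of ordered 3-tuples from {1,…,10} summing to 11 is 45.
P(sum = 11) = 45/1000 = 9/200.

9/200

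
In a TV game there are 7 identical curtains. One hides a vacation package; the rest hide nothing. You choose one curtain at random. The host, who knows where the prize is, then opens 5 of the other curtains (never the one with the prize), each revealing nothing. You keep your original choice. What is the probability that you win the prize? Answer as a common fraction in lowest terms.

1/7

The host can always open 5 empty curtains regardless of your choice, so the reveals give no information about your original curtain.
P(win by staying) = 1/7.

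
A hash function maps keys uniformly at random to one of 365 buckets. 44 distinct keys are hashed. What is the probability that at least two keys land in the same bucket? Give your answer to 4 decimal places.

It's easier to compute the probability that all 44 are distinct.
P(all distinct) = 365/365 · 364/365 · ··· · 322/365 ≈ 0.0671.
So the probability of at least one match is 1 − 0.0671 = 0.9329.

0.9329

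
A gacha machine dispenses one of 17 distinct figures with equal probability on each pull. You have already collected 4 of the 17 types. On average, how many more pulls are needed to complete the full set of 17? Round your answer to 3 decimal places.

54.062

Starting from 4 distinct types, each trial gives a new one with probability (17−i)/17 when i types are held, so the wait for the next new type is 17/(17−i).
E = 17/13 + 17/12 + 17/11 + 17/10 + 17/9 + 17/8 + 17/7 + 17/6 + 17/5 + 17/4 + 17/3 + 17/2 + 17/1 = 19481881/360360 ≈ 54.062.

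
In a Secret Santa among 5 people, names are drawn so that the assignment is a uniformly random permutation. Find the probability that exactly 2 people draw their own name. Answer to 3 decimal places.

Choose which 2 of the 5 are fixed: C(5,2) = 10 ways.
The remaining 3 must have no fixed point: D(3) = 2.
P = 10·2/120 = 1/6 ≈ 0.167.

0.167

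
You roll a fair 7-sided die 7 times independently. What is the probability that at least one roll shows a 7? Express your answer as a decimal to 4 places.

P(no roll shows a 7) = (6/7)^7 ≈ 0.3399.
P(at least one) = 1 − 0.3399 = 0.6601.

0.6601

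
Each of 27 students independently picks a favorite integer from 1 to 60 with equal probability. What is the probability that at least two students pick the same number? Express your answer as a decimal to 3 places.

It's easier to compute the probability that all 27 are distinct.
P(all distinct) = 60/60 · 59/60 · ··· · 34/60 ≈ 0.001.
So the probability of at least one match is 1 − 0.001 = 0.999.

0.999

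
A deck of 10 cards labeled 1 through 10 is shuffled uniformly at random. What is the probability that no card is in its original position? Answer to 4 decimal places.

This is the derangement probability: permutations of 10 with no fixed point.
D(10) = 10! · (1 − 1/1! + 1/2! − ··· + (−1)^10/10!) = 1334961.
P = 1334961/3628800 = 16481/44800 ≈ 0.3679.

0.3679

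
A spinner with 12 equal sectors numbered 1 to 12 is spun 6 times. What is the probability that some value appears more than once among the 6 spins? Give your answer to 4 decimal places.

P(all 6 different) = 12/12 · 11/12 · ··· · 7/12 ≈ 0.2228.
P(at least two equal) = 1 − 0.2228 = 0.7772.

0.7772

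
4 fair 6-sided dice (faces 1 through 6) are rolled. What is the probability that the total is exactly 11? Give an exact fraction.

There are 6^4 = 1296 equally likely outcomes.
The number of ordered 4-tuples from {1,…,6} summing to 11 is 104.
P(sum = 11) = 104/1296 = 13/162.

13/162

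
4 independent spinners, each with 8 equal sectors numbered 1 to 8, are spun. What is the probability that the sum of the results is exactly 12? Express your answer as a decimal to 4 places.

0.0393

There are 8^4 = 4096 equally likely outcomes.
The number of ordered 4-tuples from {1,…,8} summing to 12 is 161.
P(sum = 12) = 161/4096 ≈ 0.0393.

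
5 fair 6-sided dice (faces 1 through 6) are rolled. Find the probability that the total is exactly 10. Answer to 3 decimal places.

0.016

There are 6^5 = 7776 equally likely outcomes.
The number of ordered 5-tuples from {1,…,6} summing to 10 is 126.
P(sum = 10) = 126/7776 = 7/432 ≈ 0.016.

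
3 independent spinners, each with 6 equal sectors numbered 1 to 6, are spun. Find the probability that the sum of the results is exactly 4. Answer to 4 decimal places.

There are 6^3 = 216 equally likely outcomes.
The number of ordered 3-tuples from {1,…,6} summing to 4 is 3.
P(sum = 4) = 3/216 = 1/72 ≈ 0.0139.

0.0139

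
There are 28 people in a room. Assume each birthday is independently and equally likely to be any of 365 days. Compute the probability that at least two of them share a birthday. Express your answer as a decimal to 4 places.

It's easier to compute the probability that all 28 are distinct.
P(all distinct) = 365/365 · 364/365 · ··· · 338/365 ≈ 0.3455.
So the probability of at least one match is 1 − 0.3455 = 0.6545.

0.6545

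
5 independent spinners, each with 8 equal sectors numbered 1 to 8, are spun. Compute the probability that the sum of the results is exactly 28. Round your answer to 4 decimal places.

0.0449

There are 8^5 = 32768 equally likely outcomes.
The number of ordered 5-tuples from {1,…,8} summing to 28 is 1470.
P(sum = 28) = 1470/32768 = 735/16384 ≈ 0.0449.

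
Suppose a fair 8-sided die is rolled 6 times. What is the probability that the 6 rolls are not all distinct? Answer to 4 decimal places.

0.9231

P(all 6 different) = 8/8 · 7/8 · ··· · 3/8 ≈ 0.0769.
P(at least two equal) = 1 − 0.0769 = 0.9231.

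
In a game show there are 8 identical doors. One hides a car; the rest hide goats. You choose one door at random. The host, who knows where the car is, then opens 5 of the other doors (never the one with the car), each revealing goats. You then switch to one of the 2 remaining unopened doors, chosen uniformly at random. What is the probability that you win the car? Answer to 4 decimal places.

0.4375

Your original door holds the car with probability 1/8, so the other 7 collectively hold it with probability 7/8.
The host can always find 5 empty doors to open, so the reveals don't change that 7/8; it is now spread over the 2 remaining unopened doors.
P(win by switching) = (7/8) · (1/2) = 7/16 ≈ 0.4375.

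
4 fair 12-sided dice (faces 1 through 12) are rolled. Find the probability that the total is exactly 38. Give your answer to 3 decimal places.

There are 12^4 = 20736 equally likely outcomes.
The number of ordered 4-tuples from {1,…,12} summing to 38 is 286.
P(sum = 38) = 286/20736 = 143/10368 ≈ 0.014.

0.014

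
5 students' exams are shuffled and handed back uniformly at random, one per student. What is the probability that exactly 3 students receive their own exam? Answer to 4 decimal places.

0.0833

Choose which 3 of the 5 are fixed: C(5,3) = 10 ways.
The remaining 2 must have no fixed point: D(2) = 1.
P = 10·1/120 = 1/12 ≈ 0.0833.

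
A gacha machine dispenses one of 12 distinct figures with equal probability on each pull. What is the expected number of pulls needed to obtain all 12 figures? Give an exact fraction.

After i distinct types are collected, each trial gives a new one with probability (12−i)/12, so the expected wait for the next new type is 12/(12−i).
E = 12/12 + 12/11 + 12/10 + 12/9 + 12/8 + 12/7 + 12/6 + 12/5 + 12/4 + 12/3 + 12/2 + 12/1 = 86021/2310.

86021/2310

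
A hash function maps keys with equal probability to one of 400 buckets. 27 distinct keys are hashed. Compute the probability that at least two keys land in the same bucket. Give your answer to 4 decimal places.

0.5924

It's easier to compute the probability that all 27 are distinct.
P(all distinct) = 400/400 · 399/400 · ··· · 374/400 ≈ 0.4076.
So the probability of at least one match is 1 − 0.4076 = 0.5924.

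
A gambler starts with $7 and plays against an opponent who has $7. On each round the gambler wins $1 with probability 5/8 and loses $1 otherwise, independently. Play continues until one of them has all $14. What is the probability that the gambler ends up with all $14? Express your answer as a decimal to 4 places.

Let r = q/p = (3/8)/(5/8) = 3/5. The recurrence P(i) = p·P(i+1) + q·P(i−1) with P(0)=0, P(14)=1 gives P(i) = (1 − r^i)/(1 − r^14).
P(7) = (1 − (3/5)^7) / (1 − (3/5)^14) = 78125/80312 ≈ 0.9728.

0.9728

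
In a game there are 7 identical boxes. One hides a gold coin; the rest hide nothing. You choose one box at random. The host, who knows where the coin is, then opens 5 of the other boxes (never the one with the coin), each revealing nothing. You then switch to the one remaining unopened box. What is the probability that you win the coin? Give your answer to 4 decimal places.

Your original box holds the coin with probability 1/7, so the other 6 collectively hold it with probability 6/7.
The host can always find 5 empty boxes to open, so the reveals don't change that 6/7; it is now spread over the 1 remaining unopened box.
P(win by switching) = (6/7) · (1/1) = 6/7 ≈ 0.8571.

0.8571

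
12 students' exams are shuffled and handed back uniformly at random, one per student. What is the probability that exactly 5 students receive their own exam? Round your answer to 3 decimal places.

Choose which 5 of the 12 are fixed: C(12,5) = 792 ways.
The remaining 7 must have no fixed point: D(7) = 1854.
P = 792·1854/479001600 = 103/33600 ≈ 0.003.

0.003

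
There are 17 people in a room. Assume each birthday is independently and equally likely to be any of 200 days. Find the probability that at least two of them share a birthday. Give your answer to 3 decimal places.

It's easier to compute the probability that all 17 are distinct.
P(all distinct) = 200/200 · 199/200 · ··· · 184/200 ≈ 0.497.
So the probability of at least one match is 1 − 0.497 = 0.503.

0.503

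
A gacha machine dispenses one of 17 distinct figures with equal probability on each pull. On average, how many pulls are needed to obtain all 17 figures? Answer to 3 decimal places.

After i distinct types are collected, each trial gives a new one with probability (17−i)/17, so the expected wait for the next new type is 17/(17−i).
E = 17/17 + 17/16 + 17/15 + 17/14 + 17/13 + 17/12 + 17/11 + 17/10 + 17/9 + 17/8 + 17/7 + 17/6 + 17/5 + 17/4 + 17/3 + 17/2 + 17/1 = 42142223/720720 ≈ 58.472.

58.472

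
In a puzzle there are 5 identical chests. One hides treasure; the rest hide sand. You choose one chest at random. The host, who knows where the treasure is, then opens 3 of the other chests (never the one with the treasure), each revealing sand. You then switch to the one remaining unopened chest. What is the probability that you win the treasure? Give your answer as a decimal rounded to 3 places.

Your original chest holds the treasure with probability 1/5, so the other 4 collectively hold it with probability 4/5.
The host can always find 3 empty chests to open, so the reveals don't change that 4/5; it is now spread over the 1 remaining unopened chest.
P(win by switching) = (4/5) · (1/1) = 4/5 ≈ 0.800.

0.800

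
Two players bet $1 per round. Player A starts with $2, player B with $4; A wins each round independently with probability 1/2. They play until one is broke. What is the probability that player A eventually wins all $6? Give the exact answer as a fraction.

With a fair step, P(i) = ½P(i−1) + ½P(i+1) with P(0)=0, P(6)=1 has the linear solution P(i) = i/6.
P(2) = 2/6 = 1/3.

1/3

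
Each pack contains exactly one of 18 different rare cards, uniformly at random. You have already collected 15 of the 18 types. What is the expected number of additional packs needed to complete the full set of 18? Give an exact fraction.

Starting from 15 distinct types, each trial gives a new one with probability (18−i)/18 when i types are held, so the wait for the next new type is 18/(18−i).
E = 18/3 + 18/2 + 18/1 = 33.

33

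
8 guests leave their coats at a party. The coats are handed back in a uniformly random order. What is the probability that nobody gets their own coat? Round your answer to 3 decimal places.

This is the derangement probability: permutations of 8 with no fixed point.
D(8) = 8! · (1 − 1/1! + 1/2! − ··· + (−1)^8/8!) = 14833.
P = 14833/40320 = 2119/5760 ≈ 0.368.

0.368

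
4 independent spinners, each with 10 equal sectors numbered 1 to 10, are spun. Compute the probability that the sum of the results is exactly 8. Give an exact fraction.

7/2000

There are 10^4 = 10000 equally likely outcomes.
The number of ordered 4-tuples from {1,…,10} summing to 8 is 35.
P(sum = 8) = 35/10000 = 7/2000.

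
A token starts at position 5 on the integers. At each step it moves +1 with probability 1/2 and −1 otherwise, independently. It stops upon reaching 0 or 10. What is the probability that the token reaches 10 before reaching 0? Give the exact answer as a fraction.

1/2

With a fair step, P(i) = ½P(i−1) + ½P(i+1) with P(0)=0, P(10)=1 has the linear solution P(i) = i/10.
P(5) = 5/10 = 1/2.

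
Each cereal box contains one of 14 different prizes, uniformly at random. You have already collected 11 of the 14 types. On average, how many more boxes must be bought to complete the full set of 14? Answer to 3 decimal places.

Starting from 11 distinct types, each trial gives a new one with probability (14−i)/14 when i types are held, so the wait for the next new type is 14/(14−i).
E = 14/3 + 14/2 + 14/1 = 77/3 ≈ 25.667.

25.667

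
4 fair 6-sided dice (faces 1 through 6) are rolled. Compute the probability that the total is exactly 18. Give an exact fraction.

There are 6^4 = 1296 equally likely outcomes.
The number of ordered 4-tuples from {1,…,6} summing to 18 is 80.
P(sum = 18) = 80/1296 = 5/81.

5/81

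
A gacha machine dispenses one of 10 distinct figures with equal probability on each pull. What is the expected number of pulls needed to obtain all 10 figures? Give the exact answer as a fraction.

After i distinct types are collected, each trial gives a new one with probability (10−i)/10, so the expected wait for the next new type is 10/(10−i).
E = 10/10 + 10/9 + 10/8 + 10/7 + 10/6 + 10/5 + 10/4 + 10/3 + 10/2 + 10/1 = 7381/252.

7381/252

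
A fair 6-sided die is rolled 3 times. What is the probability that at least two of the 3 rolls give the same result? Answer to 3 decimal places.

0.444

P(all 3 different) = 6/6 · 5/6 · ··· · 4/6 ≈ 0.556.
P(at least two equal) = 1 − 0.556 = 0.444.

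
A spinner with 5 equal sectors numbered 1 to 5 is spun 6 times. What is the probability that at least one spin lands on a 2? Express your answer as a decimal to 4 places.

0.7379

P(no spin lands on a 2) = (4/5)^6 ≈ 0.2621.
P(at least one) = 1 − 0.2621 = 0.7379.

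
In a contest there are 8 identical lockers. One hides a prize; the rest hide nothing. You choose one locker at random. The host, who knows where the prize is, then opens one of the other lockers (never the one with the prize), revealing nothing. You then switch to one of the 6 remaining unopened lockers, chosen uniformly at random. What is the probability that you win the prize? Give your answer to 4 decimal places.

0.1458

Your original locker holds the prize with probability 1/8, so the other 7 collectively hold it with probability 7/8.
The host can always find an empty locker to open, so this doesn't change that 7/8; it is now spread over the 6 remaining unopened lockers.
P(win by switching) = (7/8) · (1/6) = 7/48 ≈ 0.1458.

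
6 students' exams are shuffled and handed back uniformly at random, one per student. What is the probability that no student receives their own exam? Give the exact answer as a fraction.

53/144

This is the derangement probability: permutations of 6 with no fixed point.
D(6) = 6! · (1 − 1/1! + 1/2! − ··· + (−1)^6/6!) = 265.
P = 265/720 = 53/144.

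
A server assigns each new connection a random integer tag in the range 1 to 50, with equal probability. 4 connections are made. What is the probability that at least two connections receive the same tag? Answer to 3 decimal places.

It's easier to compute the probability that all 4 are distinct.
P(all distinct) = 50/50 · 49/50 · ··· · 47/50 ≈ 0.884.
So the probability of at least one match is 1 − 0.884 = 0.116.

0.116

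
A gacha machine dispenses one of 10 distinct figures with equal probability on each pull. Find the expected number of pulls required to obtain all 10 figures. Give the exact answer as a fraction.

After i distinct types are collected, each trial gives a new one with probability (10−i)/10, so the expected wait for the next new type is 10/(10−i).
E = 10/10 + 10/9 + 10/8 + 10/7 + 10/6 + 10/5 + 10/4 + 10/3 + 10/2 + 10/1 = 7381/252.

7381/252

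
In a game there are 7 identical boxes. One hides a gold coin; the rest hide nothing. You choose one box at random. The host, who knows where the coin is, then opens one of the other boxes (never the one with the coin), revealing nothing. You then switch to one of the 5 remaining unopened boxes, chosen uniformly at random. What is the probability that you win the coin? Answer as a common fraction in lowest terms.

6/35

Your original box holds the coin with probability 1/7, so the other 6 collectively hold it with probability 6/7.
The host can always find an empty box to open, so this doesn't change that 6/7; it is now spread over the 5 remaining unopened boxes.
P(win by switching) = (6/7) · (1/5) = 6/35.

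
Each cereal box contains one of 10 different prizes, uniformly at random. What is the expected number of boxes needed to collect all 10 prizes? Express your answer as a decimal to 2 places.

29.29

After i distinct types are collected, each trial gives a new one with probability (10−i)/10, so the expected wait for the next new type is 10/(10−i).
E = 10/10 + 10/9 + 10/8 + 10/7 + 10/6 + 10/5 + 10/4 + 10/3 + 10/2 + 10/1 = 7381/252 ≈ 29.29.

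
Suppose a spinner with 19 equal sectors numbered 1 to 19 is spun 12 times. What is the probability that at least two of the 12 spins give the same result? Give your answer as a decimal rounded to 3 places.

0.989

P(all 12 different) = 19/19 · 18/19 · ··· · 8/19 ≈ 0.011.
P(at least two equal) = 1 − 0.011 = 0.989.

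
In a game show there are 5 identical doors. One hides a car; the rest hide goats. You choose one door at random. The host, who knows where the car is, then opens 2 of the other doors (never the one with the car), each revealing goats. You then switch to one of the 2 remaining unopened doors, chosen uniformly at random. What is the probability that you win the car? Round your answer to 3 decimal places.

Your original door holds the car with probability 1/5, so the other 4 collectively hold it with probability 4/5.
The host can always find 2 empty doors to open, so the reveals don't change that 4/5; it is now spread over the 2 remaining unopened doors.
P(win by switching) = (4/5) · (1/2) = 2/5 ≈ 0.400.

0.400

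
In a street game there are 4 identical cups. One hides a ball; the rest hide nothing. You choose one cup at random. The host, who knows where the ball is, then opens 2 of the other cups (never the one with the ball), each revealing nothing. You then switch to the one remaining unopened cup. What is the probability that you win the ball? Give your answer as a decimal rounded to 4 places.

Your original cup holds the ball with probability 1/4, so the other 3 collectively hold it with probability 3/4.
The host can always find 2 empty cups to open, so the reveals don't change that 3/4; it is now spread over the 1 remaining unopened cup.
P(win by switching) = (3/4) · (1/1) = 3/4 ≈ 0.7500.

0.7500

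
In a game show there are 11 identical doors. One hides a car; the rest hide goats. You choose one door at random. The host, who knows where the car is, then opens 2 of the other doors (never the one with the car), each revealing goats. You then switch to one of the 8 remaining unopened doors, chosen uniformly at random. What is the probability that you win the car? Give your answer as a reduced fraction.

Your original door holds the car with probability 1/11, so the other 10 collectively hold it with probability 10/11.
The host can always find 2 empty doors to open, so the reveals don't change that 10/11; it is now spread over the 8 remaining unopened doors.
P(win by switching) = (10/11) · (1/8) = 5/44.

5/44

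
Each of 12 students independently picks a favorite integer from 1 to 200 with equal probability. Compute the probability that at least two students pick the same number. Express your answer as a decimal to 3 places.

It's easier to compute the probability that all 12 are distinct.
P(all distinct) = 200/200 · 199/200 · ··· · 189/200 ≈ 0.714.
So the probability of at least one match is 1 − 0.714 = 0.286.

0.286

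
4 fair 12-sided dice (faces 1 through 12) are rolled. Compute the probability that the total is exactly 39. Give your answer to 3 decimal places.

0.011

There are 12^4 = 20736 equally likely outcomes.
The number of ordered 4-tuples from {1,…,12} summing to 39 is 220.
P(sum = 39) = 220/20736 = 55/5184 ≈ 0.011.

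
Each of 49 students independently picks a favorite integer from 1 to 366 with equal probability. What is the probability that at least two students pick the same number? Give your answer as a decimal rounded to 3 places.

0.965

It's easier to compute the probability that all 49 are distinct.
P(all distinct) = 366/366 · 365/366 · ··· · 318/366 ≈ 0.035.
So the probability of at least one match is 1 − 0.035 = 0.965.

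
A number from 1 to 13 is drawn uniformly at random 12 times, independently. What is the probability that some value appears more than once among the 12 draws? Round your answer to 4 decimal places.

0.9997

P(all 12 different) = 13/13 · 12/13 · ··· · 2/13 ≈ 0.0003.
P(at least two equal) = 1 − 0.0003 = 0.9997.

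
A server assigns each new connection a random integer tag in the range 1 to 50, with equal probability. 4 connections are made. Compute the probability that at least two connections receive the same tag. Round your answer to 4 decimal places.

0.1156

It's easier to compute the probability that all 4 are distinct.
P(all distinct) = 50/50 · 49/50 · ··· · 47/50 ≈ 0.8844.
So the probability of at least one match is 1 − 0.8844 = 0.1156.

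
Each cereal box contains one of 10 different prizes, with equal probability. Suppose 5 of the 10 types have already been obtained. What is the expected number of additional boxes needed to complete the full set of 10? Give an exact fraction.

Starting from 5 distinct types, each trial gives a new one with probability (10−i)/10 when i types are held, so the wait for the next new type is 10/(10−i).
E = 10/5 + 10/4 + 10/3 + 10/2 + 10/1 = 137/6.

137/6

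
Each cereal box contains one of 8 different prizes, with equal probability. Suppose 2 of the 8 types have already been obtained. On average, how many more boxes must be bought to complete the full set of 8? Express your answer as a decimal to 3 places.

Starting from 2 distinct types, each trial gives a new one with probability (8−i)/8 when i types are held, so the wait for the next new type is 8/(8−i).
E = 8/6 + 8/5 + 8/4 + 8/3 + 8/2 + 8/1 = 98/5 ≈ 19.600.

19.600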